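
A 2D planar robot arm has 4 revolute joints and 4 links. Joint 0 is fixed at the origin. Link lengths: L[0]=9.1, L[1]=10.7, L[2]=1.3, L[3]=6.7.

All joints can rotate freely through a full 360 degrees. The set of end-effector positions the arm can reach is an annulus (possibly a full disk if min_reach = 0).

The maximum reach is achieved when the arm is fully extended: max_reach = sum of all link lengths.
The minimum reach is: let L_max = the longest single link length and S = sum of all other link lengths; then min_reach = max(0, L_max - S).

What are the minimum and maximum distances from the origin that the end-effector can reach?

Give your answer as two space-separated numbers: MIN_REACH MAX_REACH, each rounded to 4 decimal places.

Answer: 0.0000 27.8000

Derivation:
Link lengths: [9.1, 10.7, 1.3, 6.7]
max_reach = 9.1 + 10.7 + 1.3 + 6.7 = 27.8
L_max = max([9.1, 10.7, 1.3, 6.7]) = 10.7
S (sum of others) = 27.8 - 10.7 = 17.1
min_reach = max(0, 10.7 - 17.1) = max(0, -6.4) = 0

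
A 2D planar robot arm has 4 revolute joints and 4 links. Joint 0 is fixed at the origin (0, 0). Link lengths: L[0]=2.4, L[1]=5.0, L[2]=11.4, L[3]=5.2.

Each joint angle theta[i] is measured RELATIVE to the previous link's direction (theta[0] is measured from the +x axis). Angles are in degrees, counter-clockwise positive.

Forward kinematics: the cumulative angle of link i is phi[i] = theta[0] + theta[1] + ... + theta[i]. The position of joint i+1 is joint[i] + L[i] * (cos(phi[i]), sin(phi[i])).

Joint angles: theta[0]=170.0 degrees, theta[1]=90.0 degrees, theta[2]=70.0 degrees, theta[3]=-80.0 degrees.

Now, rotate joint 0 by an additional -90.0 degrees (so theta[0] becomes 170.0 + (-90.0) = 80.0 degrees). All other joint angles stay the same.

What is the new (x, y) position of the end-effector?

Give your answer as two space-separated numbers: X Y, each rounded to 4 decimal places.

Answer: -15.0937 -4.8624

Derivation:
joint[0] = (0.0000, 0.0000)  (base)
link 0: phi[0] = 80 = 80 deg
  cos(80 deg) = 0.1736, sin(80 deg) = 0.9848
  joint[1] = (0.0000, 0.0000) + 2.4 * (0.1736, 0.9848) = (0.0000 + 0.4168, 0.0000 + 2.3635) = (0.4168, 2.3635)
link 1: phi[1] = 80 + 90 = 170 deg
  cos(170 deg) = -0.9848, sin(170 deg) = 0.1736
  joint[2] = (0.4168, 2.3635) + 5 * (-0.9848, 0.1736) = (0.4168 + -4.9240, 2.3635 + 0.8682) = (-4.5073, 3.2318)
link 2: phi[2] = 80 + 90 + 70 = 240 deg
  cos(240 deg) = -0.5000, sin(240 deg) = -0.8660
  joint[3] = (-4.5073, 3.2318) + 11.4 * (-0.5000, -0.8660) = (-4.5073 + -5.7000, 3.2318 + -9.8727) = (-10.2073, -6.6409)
link 3: phi[3] = 80 + 90 + 70 + -80 = 160 deg
  cos(160 deg) = -0.9397, sin(160 deg) = 0.3420
  joint[4] = (-10.2073, -6.6409) + 5.2 * (-0.9397, 0.3420) = (-10.2073 + -4.8864, -6.6409 + 1.7785) = (-15.0937, -4.8624)
End effector: (-15.0937, -4.8624)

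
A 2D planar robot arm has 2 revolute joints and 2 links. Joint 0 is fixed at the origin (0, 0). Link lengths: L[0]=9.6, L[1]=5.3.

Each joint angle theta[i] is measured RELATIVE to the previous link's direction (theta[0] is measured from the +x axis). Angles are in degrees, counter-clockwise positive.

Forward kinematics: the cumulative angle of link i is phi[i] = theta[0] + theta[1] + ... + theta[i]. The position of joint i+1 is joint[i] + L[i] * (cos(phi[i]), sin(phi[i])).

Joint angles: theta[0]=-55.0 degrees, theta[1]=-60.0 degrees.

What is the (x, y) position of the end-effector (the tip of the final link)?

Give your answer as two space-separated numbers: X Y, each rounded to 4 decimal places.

Answer: 3.2665 -12.6673

Derivation:
joint[0] = (0.0000, 0.0000)  (base)
link 0: phi[0] = -55 = -55 deg
  cos(-55 deg) = 0.5736, sin(-55 deg) = -0.8192
  joint[1] = (0.0000, 0.0000) + 9.6 * (0.5736, -0.8192) = (0.0000 + 5.5063, 0.0000 + -7.8639) = (5.5063, -7.8639)
link 1: phi[1] = -55 + -60 = -115 deg
  cos(-115 deg) = -0.4226, sin(-115 deg) = -0.9063
  joint[2] = (5.5063, -7.8639) + 5.3 * (-0.4226, -0.9063) = (5.5063 + -2.2399, -7.8639 + -4.8034) = (3.2665, -12.6673)
End effector: (3.2665, -12.6673)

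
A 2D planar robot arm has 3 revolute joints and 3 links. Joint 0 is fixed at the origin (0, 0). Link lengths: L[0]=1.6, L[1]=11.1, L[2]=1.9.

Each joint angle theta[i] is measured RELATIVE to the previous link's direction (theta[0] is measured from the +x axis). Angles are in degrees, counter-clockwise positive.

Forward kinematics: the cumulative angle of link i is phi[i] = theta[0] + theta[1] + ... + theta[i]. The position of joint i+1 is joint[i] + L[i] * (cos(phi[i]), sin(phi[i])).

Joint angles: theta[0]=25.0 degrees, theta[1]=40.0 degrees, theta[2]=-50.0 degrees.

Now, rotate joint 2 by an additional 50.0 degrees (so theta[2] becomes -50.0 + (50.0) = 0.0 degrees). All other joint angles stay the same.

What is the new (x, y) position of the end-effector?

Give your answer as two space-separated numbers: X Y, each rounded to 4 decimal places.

Answer: 6.9441 12.4582

Derivation:
joint[0] = (0.0000, 0.0000)  (base)
link 0: phi[0] = 25 = 25 deg
  cos(25 deg) = 0.9063, sin(25 deg) = 0.4226
  joint[1] = (0.0000, 0.0000) + 1.6 * (0.9063, 0.4226) = (0.0000 + 1.4501, 0.0000 + 0.6762) = (1.4501, 0.6762)
link 1: phi[1] = 25 + 40 = 65 deg
  cos(65 deg) = 0.4226, sin(65 deg) = 0.9063
  joint[2] = (1.4501, 0.6762) + 11.1 * (0.4226, 0.9063) = (1.4501 + 4.6911, 0.6762 + 10.0600) = (6.1412, 10.7362)
link 2: phi[2] = 25 + 40 + 0 = 65 deg
  cos(65 deg) = 0.4226, sin(65 deg) = 0.9063
  joint[3] = (6.1412, 10.7362) + 1.9 * (0.4226, 0.9063) = (6.1412 + 0.8030, 10.7362 + 1.7220) = (6.9441, 12.4582)
End effector: (6.9441, 12.4582)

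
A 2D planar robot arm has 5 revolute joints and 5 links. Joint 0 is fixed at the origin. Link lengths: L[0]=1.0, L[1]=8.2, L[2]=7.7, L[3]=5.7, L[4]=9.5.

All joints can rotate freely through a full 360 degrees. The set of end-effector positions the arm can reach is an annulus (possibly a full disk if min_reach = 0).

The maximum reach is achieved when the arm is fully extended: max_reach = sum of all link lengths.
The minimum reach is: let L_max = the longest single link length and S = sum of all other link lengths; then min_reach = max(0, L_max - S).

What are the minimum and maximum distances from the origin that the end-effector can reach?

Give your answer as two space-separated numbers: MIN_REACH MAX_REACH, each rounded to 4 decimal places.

Link lengths: [1.0, 8.2, 7.7, 5.7, 9.5]
max_reach = 1 + 8.2 + 7.7 + 5.7 + 9.5 = 32.1
L_max = max([1.0, 8.2, 7.7, 5.7, 9.5]) = 9.5
S (sum of others) = 32.1 - 9.5 = 22.6
min_reach = max(0, 9.5 - 22.6) = max(0, -13.1) = 0

Answer: 0.0000 32.1000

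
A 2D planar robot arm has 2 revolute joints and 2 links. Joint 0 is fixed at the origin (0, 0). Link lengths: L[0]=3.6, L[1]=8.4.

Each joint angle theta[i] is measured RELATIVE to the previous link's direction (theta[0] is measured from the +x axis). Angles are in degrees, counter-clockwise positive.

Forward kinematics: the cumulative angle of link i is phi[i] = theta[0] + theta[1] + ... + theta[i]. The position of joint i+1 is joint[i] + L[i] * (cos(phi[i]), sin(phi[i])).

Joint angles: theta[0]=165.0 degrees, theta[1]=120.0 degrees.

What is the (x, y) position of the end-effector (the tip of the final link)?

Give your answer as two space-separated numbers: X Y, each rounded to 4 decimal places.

Answer: -1.3033 -7.1820

Derivation:
joint[0] = (0.0000, 0.0000)  (base)
link 0: phi[0] = 165 = 165 deg
  cos(165 deg) = -0.9659, sin(165 deg) = 0.2588
  joint[1] = (0.0000, 0.0000) + 3.6 * (-0.9659, 0.2588) = (0.0000 + -3.4773, 0.0000 + 0.9317) = (-3.4773, 0.9317)
link 1: phi[1] = 165 + 120 = 285 deg
  cos(285 deg) = 0.2588, sin(285 deg) = -0.9659
  joint[2] = (-3.4773, 0.9317) + 8.4 * (0.2588, -0.9659) = (-3.4773 + 2.1741, 0.9317 + -8.1138) = (-1.3033, -7.1820)
End effector: (-1.3033, -7.1820)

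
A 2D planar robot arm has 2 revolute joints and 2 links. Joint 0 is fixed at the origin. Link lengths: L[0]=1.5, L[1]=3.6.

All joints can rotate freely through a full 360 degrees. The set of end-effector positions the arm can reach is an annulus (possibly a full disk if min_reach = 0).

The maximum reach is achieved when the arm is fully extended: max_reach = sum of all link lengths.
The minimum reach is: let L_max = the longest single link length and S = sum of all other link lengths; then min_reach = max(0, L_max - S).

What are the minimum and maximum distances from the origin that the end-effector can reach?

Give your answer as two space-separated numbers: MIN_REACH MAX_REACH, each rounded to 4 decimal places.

Link lengths: [1.5, 3.6]
max_reach = 1.5 + 3.6 = 5.1
L_max = max([1.5, 3.6]) = 3.6
S (sum of others) = 5.1 - 3.6 = 1.5
min_reach = max(0, 3.6 - 1.5) = max(0, 2.1) = 2.1

Answer: 2.1000 5.1000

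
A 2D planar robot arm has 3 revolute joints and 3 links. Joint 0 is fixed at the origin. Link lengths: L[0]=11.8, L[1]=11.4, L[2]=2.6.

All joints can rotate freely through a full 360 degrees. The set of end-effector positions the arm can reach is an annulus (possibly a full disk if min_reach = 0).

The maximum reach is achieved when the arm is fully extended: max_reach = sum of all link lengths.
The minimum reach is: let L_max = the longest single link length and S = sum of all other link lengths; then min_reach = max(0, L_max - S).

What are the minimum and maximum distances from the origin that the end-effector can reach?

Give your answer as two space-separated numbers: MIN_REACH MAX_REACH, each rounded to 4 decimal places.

Link lengths: [11.8, 11.4, 2.6]
max_reach = 11.8 + 11.4 + 2.6 = 25.8
L_max = max([11.8, 11.4, 2.6]) = 11.8
S (sum of others) = 25.8 - 11.8 = 14
min_reach = max(0, 11.8 - 14) = max(0, -2.2) = 0

Answer: 0.0000 25.8000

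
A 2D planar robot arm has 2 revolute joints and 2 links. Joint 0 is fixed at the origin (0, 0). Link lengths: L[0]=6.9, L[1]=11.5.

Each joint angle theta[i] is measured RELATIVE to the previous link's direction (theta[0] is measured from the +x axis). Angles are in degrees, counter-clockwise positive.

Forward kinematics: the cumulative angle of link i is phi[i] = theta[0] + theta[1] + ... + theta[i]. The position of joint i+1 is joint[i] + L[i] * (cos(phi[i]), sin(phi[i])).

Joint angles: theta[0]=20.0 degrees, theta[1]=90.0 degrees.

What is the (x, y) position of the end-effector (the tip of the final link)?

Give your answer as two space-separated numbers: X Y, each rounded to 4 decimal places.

Answer: 2.5506 13.1664

Derivation:
joint[0] = (0.0000, 0.0000)  (base)
link 0: phi[0] = 20 = 20 deg
  cos(20 deg) = 0.9397, sin(20 deg) = 0.3420
  joint[1] = (0.0000, 0.0000) + 6.9 * (0.9397, 0.3420) = (0.0000 + 6.4839, 0.0000 + 2.3599) = (6.4839, 2.3599)
link 1: phi[1] = 20 + 90 = 110 deg
  cos(110 deg) = -0.3420, sin(110 deg) = 0.9397
  joint[2] = (6.4839, 2.3599) + 11.5 * (-0.3420, 0.9397) = (6.4839 + -3.9332, 2.3599 + 10.8065) = (2.5506, 13.1664)
End effector: (2.5506, 13.1664)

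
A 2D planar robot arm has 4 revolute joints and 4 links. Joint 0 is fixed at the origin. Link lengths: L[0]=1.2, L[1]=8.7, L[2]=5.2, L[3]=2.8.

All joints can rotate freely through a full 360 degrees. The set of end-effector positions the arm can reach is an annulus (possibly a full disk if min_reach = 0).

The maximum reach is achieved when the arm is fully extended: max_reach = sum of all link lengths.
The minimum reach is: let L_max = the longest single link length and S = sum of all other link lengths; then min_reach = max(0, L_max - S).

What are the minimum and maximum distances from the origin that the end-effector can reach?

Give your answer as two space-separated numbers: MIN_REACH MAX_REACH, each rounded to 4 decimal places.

Link lengths: [1.2, 8.7, 5.2, 2.8]
max_reach = 1.2 + 8.7 + 5.2 + 2.8 = 17.9
L_max = max([1.2, 8.7, 5.2, 2.8]) = 8.7
S (sum of others) = 17.9 - 8.7 = 9.2
min_reach = max(0, 8.7 - 9.2) = max(0, -0.5) = 0

Answer: 0.0000 17.9000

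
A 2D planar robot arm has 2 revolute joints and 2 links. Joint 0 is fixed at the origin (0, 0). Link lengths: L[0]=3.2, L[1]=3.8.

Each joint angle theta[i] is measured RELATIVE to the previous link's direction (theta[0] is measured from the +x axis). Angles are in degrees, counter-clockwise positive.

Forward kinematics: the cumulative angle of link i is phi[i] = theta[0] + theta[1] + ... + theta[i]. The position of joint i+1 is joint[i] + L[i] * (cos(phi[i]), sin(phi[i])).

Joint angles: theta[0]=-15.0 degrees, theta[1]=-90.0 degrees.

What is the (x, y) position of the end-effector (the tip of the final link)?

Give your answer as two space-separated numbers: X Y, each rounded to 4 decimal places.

joint[0] = (0.0000, 0.0000)  (base)
link 0: phi[0] = -15 = -15 deg
  cos(-15 deg) = 0.9659, sin(-15 deg) = -0.2588
  joint[1] = (0.0000, 0.0000) + 3.2 * (0.9659, -0.2588) = (0.0000 + 3.0910, 0.0000 + -0.8282) = (3.0910, -0.8282)
link 1: phi[1] = -15 + -90 = -105 deg
  cos(-105 deg) = -0.2588, sin(-105 deg) = -0.9659
  joint[2] = (3.0910, -0.8282) + 3.8 * (-0.2588, -0.9659) = (3.0910 + -0.9835, -0.8282 + -3.6705) = (2.1075, -4.4987)
End effector: (2.1075, -4.4987)

Answer: 2.1075 -4.4987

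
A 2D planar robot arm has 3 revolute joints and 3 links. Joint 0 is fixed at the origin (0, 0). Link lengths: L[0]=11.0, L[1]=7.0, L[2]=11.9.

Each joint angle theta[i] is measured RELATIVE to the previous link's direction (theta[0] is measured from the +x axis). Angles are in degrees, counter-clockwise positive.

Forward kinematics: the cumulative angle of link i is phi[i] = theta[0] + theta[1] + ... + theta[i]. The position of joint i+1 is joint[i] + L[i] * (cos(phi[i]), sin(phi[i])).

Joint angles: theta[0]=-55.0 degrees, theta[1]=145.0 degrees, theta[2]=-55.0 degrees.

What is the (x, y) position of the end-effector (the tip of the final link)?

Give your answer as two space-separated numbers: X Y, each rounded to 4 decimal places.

joint[0] = (0.0000, 0.0000)  (base)
link 0: phi[0] = -55 = -55 deg
  cos(-55 deg) = 0.5736, sin(-55 deg) = -0.8192
  joint[1] = (0.0000, 0.0000) + 11 * (0.5736, -0.8192) = (0.0000 + 6.3093, 0.0000 + -9.0107) = (6.3093, -9.0107)
link 1: phi[1] = -55 + 145 = 90 deg
  cos(90 deg) = 0.0000, sin(90 deg) = 1.0000
  joint[2] = (6.3093, -9.0107) + 7 * (0.0000, 1.0000) = (6.3093 + 0.0000, -9.0107 + 7.0000) = (6.3093, -2.0107)
link 2: phi[2] = -55 + 145 + -55 = 35 deg
  cos(35 deg) = 0.8192, sin(35 deg) = 0.5736
  joint[3] = (6.3093, -2.0107) + 11.9 * (0.8192, 0.5736) = (6.3093 + 9.7479, -2.0107 + 6.8256) = (16.0573, 4.8149)
End effector: (16.0573, 4.8149)

Answer: 16.0573 4.8149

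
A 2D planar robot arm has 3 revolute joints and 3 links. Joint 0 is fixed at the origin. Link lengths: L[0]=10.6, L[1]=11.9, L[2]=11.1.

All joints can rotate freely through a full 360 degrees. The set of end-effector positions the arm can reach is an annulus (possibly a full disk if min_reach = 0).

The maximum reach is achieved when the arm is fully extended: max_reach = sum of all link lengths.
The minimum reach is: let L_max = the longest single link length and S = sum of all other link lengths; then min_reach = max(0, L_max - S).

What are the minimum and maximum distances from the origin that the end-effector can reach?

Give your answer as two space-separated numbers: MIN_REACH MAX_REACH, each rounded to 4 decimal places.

Link lengths: [10.6, 11.9, 11.1]
max_reach = 10.6 + 11.9 + 11.1 = 33.6
L_max = max([10.6, 11.9, 11.1]) = 11.9
S (sum of others) = 33.6 - 11.9 = 21.7
min_reach = max(0, 11.9 - 21.7) = max(0, -9.8) = 0

Answer: 0.0000 33.6000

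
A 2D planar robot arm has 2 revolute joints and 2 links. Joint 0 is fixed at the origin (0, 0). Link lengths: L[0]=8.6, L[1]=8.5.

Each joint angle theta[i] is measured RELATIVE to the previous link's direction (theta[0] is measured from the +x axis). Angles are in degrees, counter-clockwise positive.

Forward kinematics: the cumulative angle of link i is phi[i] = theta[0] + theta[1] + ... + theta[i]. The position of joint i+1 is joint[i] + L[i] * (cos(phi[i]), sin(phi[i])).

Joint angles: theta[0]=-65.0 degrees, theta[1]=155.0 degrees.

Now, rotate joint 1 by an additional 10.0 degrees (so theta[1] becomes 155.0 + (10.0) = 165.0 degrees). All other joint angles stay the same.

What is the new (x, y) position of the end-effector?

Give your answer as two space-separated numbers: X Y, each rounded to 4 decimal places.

Answer: 2.1585 0.5766

Derivation:
joint[0] = (0.0000, 0.0000)  (base)
link 0: phi[0] = -65 = -65 deg
  cos(-65 deg) = 0.4226, sin(-65 deg) = -0.9063
  joint[1] = (0.0000, 0.0000) + 8.6 * (0.4226, -0.9063) = (0.0000 + 3.6345, 0.0000 + -7.7942) = (3.6345, -7.7942)
link 1: phi[1] = -65 + 165 = 100 deg
  cos(100 deg) = -0.1736, sin(100 deg) = 0.9848
  joint[2] = (3.6345, -7.7942) + 8.5 * (-0.1736, 0.9848) = (3.6345 + -1.4760, -7.7942 + 8.3709) = (2.1585, 0.5766)
End effector: (2.1585, 0.5766)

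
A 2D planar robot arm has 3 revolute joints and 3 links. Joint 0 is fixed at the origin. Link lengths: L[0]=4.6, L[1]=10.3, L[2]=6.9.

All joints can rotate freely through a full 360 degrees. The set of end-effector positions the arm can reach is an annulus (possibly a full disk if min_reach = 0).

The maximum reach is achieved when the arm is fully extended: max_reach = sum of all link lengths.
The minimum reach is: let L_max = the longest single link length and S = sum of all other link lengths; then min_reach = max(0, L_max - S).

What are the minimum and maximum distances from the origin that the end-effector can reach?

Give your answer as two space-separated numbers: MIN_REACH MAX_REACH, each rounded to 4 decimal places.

Answer: 0.0000 21.8000

Derivation:
Link lengths: [4.6, 10.3, 6.9]
max_reach = 4.6 + 10.3 + 6.9 = 21.8
L_max = max([4.6, 10.3, 6.9]) = 10.3
S (sum of others) = 21.8 - 10.3 = 11.5
min_reach = max(0, 10.3 - 11.5) = max(0, -1.2) = 0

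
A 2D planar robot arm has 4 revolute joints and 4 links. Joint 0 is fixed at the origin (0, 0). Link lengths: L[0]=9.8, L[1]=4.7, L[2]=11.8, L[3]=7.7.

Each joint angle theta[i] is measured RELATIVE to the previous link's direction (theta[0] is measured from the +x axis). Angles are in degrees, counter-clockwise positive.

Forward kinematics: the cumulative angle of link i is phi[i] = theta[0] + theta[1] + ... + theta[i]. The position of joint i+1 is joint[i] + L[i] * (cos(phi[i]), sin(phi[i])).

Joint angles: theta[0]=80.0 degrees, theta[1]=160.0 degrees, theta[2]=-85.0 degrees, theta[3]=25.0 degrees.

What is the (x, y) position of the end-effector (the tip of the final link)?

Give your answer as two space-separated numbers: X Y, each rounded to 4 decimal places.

Answer: -19.0427 10.5677

Derivation:
joint[0] = (0.0000, 0.0000)  (base)
link 0: phi[0] = 80 = 80 deg
  cos(80 deg) = 0.1736, sin(80 deg) = 0.9848
  joint[1] = (0.0000, 0.0000) + 9.8 * (0.1736, 0.9848) = (0.0000 + 1.7018, 0.0000 + 9.6511) = (1.7018, 9.6511)
link 1: phi[1] = 80 + 160 = 240 deg
  cos(240 deg) = -0.5000, sin(240 deg) = -0.8660
  joint[2] = (1.7018, 9.6511) + 4.7 * (-0.5000, -0.8660) = (1.7018 + -2.3500, 9.6511 + -4.0703) = (-0.6482, 5.5808)
link 2: phi[2] = 80 + 160 + -85 = 155 deg
  cos(155 deg) = -0.9063, sin(155 deg) = 0.4226
  joint[3] = (-0.6482, 5.5808) + 11.8 * (-0.9063, 0.4226) = (-0.6482 + -10.6944, 5.5808 + 4.9869) = (-11.3427, 10.5677)
link 3: phi[3] = 80 + 160 + -85 + 25 = 180 deg
  cos(180 deg) = -1.0000, sin(180 deg) = 0.0000
  joint[4] = (-11.3427, 10.5677) + 7.7 * (-1.0000, 0.0000) = (-11.3427 + -7.7000, 10.5677 + 0.0000) = (-19.0427, 10.5677)
End effector: (-19.0427, 10.5677)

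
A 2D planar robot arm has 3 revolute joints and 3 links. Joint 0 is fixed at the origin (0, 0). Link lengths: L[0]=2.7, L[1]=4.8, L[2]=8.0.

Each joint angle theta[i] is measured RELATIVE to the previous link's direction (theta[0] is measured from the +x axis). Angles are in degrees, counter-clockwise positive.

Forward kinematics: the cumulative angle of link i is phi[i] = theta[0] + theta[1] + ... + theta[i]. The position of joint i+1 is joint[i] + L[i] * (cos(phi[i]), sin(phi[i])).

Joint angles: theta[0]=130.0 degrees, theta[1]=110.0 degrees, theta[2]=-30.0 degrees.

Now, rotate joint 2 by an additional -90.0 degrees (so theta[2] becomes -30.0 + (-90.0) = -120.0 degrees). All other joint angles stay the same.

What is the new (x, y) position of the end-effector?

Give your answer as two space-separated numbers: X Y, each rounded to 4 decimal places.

Answer: -8.1355 4.8396

Derivation:
joint[0] = (0.0000, 0.0000)  (base)
link 0: phi[0] = 130 = 130 deg
  cos(130 deg) = -0.6428, sin(130 deg) = 0.7660
  joint[1] = (0.0000, 0.0000) + 2.7 * (-0.6428, 0.7660) = (0.0000 + -1.7355, 0.0000 + 2.0683) = (-1.7355, 2.0683)
link 1: phi[1] = 130 + 110 = 240 deg
  cos(240 deg) = -0.5000, sin(240 deg) = -0.8660
  joint[2] = (-1.7355, 2.0683) + 4.8 * (-0.5000, -0.8660) = (-1.7355 + -2.4000, 2.0683 + -4.1569) = (-4.1355, -2.0886)
link 2: phi[2] = 130 + 110 + -120 = 120 deg
  cos(120 deg) = -0.5000, sin(120 deg) = 0.8660
  joint[3] = (-4.1355, -2.0886) + 8 * (-0.5000, 0.8660) = (-4.1355 + -4.0000, -2.0886 + 6.9282) = (-8.1355, 4.8396)
End effector: (-8.1355, 4.8396)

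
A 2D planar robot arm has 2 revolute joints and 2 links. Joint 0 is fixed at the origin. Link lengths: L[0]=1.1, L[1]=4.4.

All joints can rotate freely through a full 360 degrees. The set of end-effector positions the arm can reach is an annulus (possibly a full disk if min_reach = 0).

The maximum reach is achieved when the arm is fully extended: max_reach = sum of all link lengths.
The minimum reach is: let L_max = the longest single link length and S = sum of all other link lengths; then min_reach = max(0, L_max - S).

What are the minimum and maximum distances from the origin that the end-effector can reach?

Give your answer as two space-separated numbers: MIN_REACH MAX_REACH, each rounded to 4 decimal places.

Answer: 3.3000 5.5000

Derivation:
Link lengths: [1.1, 4.4]
max_reach = 1.1 + 4.4 = 5.5
L_max = max([1.1, 4.4]) = 4.4
S (sum of others) = 5.5 - 4.4 = 1.1
min_reach = max(0, 4.4 - 1.1) = max(0, 3.3) = 3.3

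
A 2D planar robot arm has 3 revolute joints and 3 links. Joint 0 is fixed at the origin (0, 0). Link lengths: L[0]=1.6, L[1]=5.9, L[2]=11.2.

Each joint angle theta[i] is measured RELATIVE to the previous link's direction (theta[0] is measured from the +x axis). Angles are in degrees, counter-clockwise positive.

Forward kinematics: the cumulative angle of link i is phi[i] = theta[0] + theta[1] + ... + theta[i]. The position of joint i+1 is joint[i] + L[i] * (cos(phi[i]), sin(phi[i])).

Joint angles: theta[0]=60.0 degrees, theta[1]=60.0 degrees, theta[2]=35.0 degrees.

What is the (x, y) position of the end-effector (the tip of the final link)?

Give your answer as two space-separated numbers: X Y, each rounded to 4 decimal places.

Answer: -12.3006 11.2285

Derivation:
joint[0] = (0.0000, 0.0000)  (base)
link 0: phi[0] = 60 = 60 deg
  cos(60 deg) = 0.5000, sin(60 deg) = 0.8660
  joint[1] = (0.0000, 0.0000) + 1.6 * (0.5000, 0.8660) = (0.0000 + 0.8000, 0.0000 + 1.3856) = (0.8000, 1.3856)
link 1: phi[1] = 60 + 60 = 120 deg
  cos(120 deg) = -0.5000, sin(120 deg) = 0.8660
  joint[2] = (0.8000, 1.3856) + 5.9 * (-0.5000, 0.8660) = (0.8000 + -2.9500, 1.3856 + 5.1095) = (-2.1500, 6.4952)
link 2: phi[2] = 60 + 60 + 35 = 155 deg
  cos(155 deg) = -0.9063, sin(155 deg) = 0.4226
  joint[3] = (-2.1500, 6.4952) + 11.2 * (-0.9063, 0.4226) = (-2.1500 + -10.1506, 6.4952 + 4.7333) = (-12.3006, 11.2285)
End effector: (-12.3006, 11.2285)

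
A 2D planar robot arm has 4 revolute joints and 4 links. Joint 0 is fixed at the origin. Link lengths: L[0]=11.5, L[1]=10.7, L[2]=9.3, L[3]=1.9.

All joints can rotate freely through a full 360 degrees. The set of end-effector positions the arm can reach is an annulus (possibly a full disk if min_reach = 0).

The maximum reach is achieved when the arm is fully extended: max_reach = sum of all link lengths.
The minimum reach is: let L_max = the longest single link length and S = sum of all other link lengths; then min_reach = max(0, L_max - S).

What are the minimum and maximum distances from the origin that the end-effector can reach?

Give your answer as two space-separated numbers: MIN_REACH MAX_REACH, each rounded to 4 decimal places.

Answer: 0.0000 33.4000

Derivation:
Link lengths: [11.5, 10.7, 9.3, 1.9]
max_reach = 11.5 + 10.7 + 9.3 + 1.9 = 33.4
L_max = max([11.5, 10.7, 9.3, 1.9]) = 11.5
S (sum of others) = 33.4 - 11.5 = 21.9
min_reach = max(0, 11.5 - 21.9) = max(0, -10.4) = 0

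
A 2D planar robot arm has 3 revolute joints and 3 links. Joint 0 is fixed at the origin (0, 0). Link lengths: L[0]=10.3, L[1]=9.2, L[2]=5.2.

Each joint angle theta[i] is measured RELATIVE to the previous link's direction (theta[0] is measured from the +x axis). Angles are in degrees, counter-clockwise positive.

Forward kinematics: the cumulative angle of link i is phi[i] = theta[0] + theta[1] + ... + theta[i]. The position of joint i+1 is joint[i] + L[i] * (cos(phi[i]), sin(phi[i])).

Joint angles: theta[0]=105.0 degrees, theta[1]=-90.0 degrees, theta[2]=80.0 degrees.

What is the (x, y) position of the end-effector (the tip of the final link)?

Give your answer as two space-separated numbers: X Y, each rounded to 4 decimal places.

Answer: 5.7675 17.5104

Derivation:
joint[0] = (0.0000, 0.0000)  (base)
link 0: phi[0] = 105 = 105 deg
  cos(105 deg) = -0.2588, sin(105 deg) = 0.9659
  joint[1] = (0.0000, 0.0000) + 10.3 * (-0.2588, 0.9659) = (0.0000 + -2.6658, 0.0000 + 9.9490) = (-2.6658, 9.9490)
link 1: phi[1] = 105 + -90 = 15 deg
  cos(15 deg) = 0.9659, sin(15 deg) = 0.2588
  joint[2] = (-2.6658, 9.9490) + 9.2 * (0.9659, 0.2588) = (-2.6658 + 8.8865, 9.9490 + 2.3811) = (6.2207, 12.3302)
link 2: phi[2] = 105 + -90 + 80 = 95 deg
  cos(95 deg) = -0.0872, sin(95 deg) = 0.9962
  joint[3] = (6.2207, 12.3302) + 5.2 * (-0.0872, 0.9962) = (6.2207 + -0.4532, 12.3302 + 5.1802) = (5.7675, 17.5104)
End effector: (5.7675, 17.5104)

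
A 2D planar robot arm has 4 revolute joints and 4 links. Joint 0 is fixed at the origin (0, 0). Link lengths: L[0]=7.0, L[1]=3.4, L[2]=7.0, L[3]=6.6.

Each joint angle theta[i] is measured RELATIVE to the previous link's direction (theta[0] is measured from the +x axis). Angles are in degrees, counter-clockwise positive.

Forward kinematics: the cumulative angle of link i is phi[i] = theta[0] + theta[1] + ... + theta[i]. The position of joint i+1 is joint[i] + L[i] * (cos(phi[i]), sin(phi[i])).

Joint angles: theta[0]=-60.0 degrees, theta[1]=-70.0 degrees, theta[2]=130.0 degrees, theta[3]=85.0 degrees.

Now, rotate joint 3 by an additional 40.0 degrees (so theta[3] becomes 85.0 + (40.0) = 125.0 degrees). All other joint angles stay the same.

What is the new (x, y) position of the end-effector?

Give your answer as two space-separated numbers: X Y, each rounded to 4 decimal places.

Answer: 4.5289 -3.2603

Derivation:
joint[0] = (0.0000, 0.0000)  (base)
link 0: phi[0] = -60 = -60 deg
  cos(-60 deg) = 0.5000, sin(-60 deg) = -0.8660
  joint[1] = (0.0000, 0.0000) + 7 * (0.5000, -0.8660) = (0.0000 + 3.5000, 0.0000 + -6.0622) = (3.5000, -6.0622)
link 1: phi[1] = -60 + -70 = -130 deg
  cos(-130 deg) = -0.6428, sin(-130 deg) = -0.7660
  joint[2] = (3.5000, -6.0622) + 3.4 * (-0.6428, -0.7660) = (3.5000 + -2.1855, -6.0622 + -2.6046) = (1.3145, -8.6667)
link 2: phi[2] = -60 + -70 + 130 = 0 deg
  cos(0 deg) = 1.0000, sin(0 deg) = 0.0000
  joint[3] = (1.3145, -8.6667) + 7 * (1.0000, 0.0000) = (1.3145 + 7.0000, -8.6667 + 0.0000) = (8.3145, -8.6667)
link 3: phi[3] = -60 + -70 + 130 + 125 = 125 deg
  cos(125 deg) = -0.5736, sin(125 deg) = 0.8192
  joint[4] = (8.3145, -8.6667) + 6.6 * (-0.5736, 0.8192) = (8.3145 + -3.7856, -8.6667 + 5.4064) = (4.5289, -3.2603)
End effector: (4.5289, -3.2603)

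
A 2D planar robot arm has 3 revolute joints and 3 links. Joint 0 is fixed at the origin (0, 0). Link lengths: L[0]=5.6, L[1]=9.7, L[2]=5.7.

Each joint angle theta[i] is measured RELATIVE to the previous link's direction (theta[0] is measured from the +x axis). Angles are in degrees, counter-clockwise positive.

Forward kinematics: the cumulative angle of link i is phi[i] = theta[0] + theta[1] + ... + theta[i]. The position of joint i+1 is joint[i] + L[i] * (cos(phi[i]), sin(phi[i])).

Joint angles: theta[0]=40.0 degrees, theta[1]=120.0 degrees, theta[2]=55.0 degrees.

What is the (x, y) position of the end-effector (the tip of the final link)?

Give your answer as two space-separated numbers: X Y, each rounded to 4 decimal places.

joint[0] = (0.0000, 0.0000)  (base)
link 0: phi[0] = 40 = 40 deg
  cos(40 deg) = 0.7660, sin(40 deg) = 0.6428
  joint[1] = (0.0000, 0.0000) + 5.6 * (0.7660, 0.6428) = (0.0000 + 4.2898, 0.0000 + 3.5996) = (4.2898, 3.5996)
link 1: phi[1] = 40 + 120 = 160 deg
  cos(160 deg) = -0.9397, sin(160 deg) = 0.3420
  joint[2] = (4.2898, 3.5996) + 9.7 * (-0.9397, 0.3420) = (4.2898 + -9.1150, 3.5996 + 3.3176) = (-4.8252, 6.9172)
link 2: phi[2] = 40 + 120 + 55 = 215 deg
  cos(215 deg) = -0.8192, sin(215 deg) = -0.5736
  joint[3] = (-4.8252, 6.9172) + 5.7 * (-0.8192, -0.5736) = (-4.8252 + -4.6692, 6.9172 + -3.2694) = (-9.4943, 3.6478)
End effector: (-9.4943, 3.6478)

Answer: -9.4943 3.6478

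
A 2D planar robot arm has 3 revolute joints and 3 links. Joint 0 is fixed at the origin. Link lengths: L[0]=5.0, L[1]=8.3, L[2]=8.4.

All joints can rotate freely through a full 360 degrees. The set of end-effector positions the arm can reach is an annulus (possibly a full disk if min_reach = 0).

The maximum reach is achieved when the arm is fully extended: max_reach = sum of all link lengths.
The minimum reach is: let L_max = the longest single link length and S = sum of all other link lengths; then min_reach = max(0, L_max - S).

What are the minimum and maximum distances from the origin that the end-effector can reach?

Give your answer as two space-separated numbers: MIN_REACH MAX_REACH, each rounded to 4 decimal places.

Link lengths: [5.0, 8.3, 8.4]
max_reach = 5 + 8.3 + 8.4 = 21.7
L_max = max([5.0, 8.3, 8.4]) = 8.4
S (sum of others) = 21.7 - 8.4 = 13.3
min_reach = max(0, 8.4 - 13.3) = max(0, -4.9) = 0

Answer: 0.0000 21.7000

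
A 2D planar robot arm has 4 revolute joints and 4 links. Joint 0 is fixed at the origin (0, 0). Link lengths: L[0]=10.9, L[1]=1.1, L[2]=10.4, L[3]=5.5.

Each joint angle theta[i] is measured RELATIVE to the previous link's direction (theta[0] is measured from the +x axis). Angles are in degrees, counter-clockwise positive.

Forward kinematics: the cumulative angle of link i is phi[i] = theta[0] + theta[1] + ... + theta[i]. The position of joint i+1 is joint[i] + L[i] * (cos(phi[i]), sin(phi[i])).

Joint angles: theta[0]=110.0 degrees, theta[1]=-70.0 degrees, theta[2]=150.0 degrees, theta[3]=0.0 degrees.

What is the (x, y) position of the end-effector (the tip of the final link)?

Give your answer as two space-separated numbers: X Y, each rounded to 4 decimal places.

Answer: -18.5438 8.1887

Derivation:
joint[0] = (0.0000, 0.0000)  (base)
link 0: phi[0] = 110 = 110 deg
  cos(110 deg) = -0.3420, sin(110 deg) = 0.9397
  joint[1] = (0.0000, 0.0000) + 10.9 * (-0.3420, 0.9397) = (0.0000 + -3.7280, 0.0000 + 10.2426) = (-3.7280, 10.2426)
link 1: phi[1] = 110 + -70 = 40 deg
  cos(40 deg) = 0.7660, sin(40 deg) = 0.6428
  joint[2] = (-3.7280, 10.2426) + 1.1 * (0.7660, 0.6428) = (-3.7280 + 0.8426, 10.2426 + 0.7071) = (-2.8854, 10.9497)
link 2: phi[2] = 110 + -70 + 150 = 190 deg
  cos(190 deg) = -0.9848, sin(190 deg) = -0.1736
  joint[3] = (-2.8854, 10.9497) + 10.4 * (-0.9848, -0.1736) = (-2.8854 + -10.2420, 10.9497 + -1.8059) = (-13.1274, 9.1438)
link 3: phi[3] = 110 + -70 + 150 + 0 = 190 deg
  cos(190 deg) = -0.9848, sin(190 deg) = -0.1736
  joint[4] = (-13.1274, 9.1438) + 5.5 * (-0.9848, -0.1736) = (-13.1274 + -5.4164, 9.1438 + -0.9551) = (-18.5438, 8.1887)
End effector: (-18.5438, 8.1887)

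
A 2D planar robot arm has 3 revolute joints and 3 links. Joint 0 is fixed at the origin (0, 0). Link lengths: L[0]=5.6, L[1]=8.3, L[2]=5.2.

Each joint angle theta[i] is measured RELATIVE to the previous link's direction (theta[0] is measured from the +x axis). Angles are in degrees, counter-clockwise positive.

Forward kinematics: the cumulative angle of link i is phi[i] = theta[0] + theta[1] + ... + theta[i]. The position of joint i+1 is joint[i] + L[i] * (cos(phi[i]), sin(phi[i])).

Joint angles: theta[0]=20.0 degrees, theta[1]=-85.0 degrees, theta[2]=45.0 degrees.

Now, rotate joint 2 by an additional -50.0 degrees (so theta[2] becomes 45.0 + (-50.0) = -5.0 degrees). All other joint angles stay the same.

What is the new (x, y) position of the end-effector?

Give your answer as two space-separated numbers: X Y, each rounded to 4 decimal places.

Answer: 10.5485 -10.4934

Derivation:
joint[0] = (0.0000, 0.0000)  (base)
link 0: phi[0] = 20 = 20 deg
  cos(20 deg) = 0.9397, sin(20 deg) = 0.3420
  joint[1] = (0.0000, 0.0000) + 5.6 * (0.9397, 0.3420) = (0.0000 + 5.2623, 0.0000 + 1.9153) = (5.2623, 1.9153)
link 1: phi[1] = 20 + -85 = -65 deg
  cos(-65 deg) = 0.4226, sin(-65 deg) = -0.9063
  joint[2] = (5.2623, 1.9153) + 8.3 * (0.4226, -0.9063) = (5.2623 + 3.5077, 1.9153 + -7.5224) = (8.7700, -5.6070)
link 2: phi[2] = 20 + -85 + -5 = -70 deg
  cos(-70 deg) = 0.3420, sin(-70 deg) = -0.9397
  joint[3] = (8.7700, -5.6070) + 5.2 * (0.3420, -0.9397) = (8.7700 + 1.7785, -5.6070 + -4.8864) = (10.5485, -10.4934)
End effector: (10.5485, -10.4934)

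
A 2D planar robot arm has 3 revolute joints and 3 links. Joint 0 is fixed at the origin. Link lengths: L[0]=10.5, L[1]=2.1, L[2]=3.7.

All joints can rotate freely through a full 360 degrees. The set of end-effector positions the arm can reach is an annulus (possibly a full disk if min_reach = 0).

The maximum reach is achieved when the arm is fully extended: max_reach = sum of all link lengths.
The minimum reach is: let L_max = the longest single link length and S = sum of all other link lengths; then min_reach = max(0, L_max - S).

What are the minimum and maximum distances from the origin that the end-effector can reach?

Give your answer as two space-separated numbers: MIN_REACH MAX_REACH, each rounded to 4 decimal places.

Link lengths: [10.5, 2.1, 3.7]
max_reach = 10.5 + 2.1 + 3.7 = 16.3
L_max = max([10.5, 2.1, 3.7]) = 10.5
S (sum of others) = 16.3 - 10.5 = 5.8
min_reach = max(0, 10.5 - 5.8) = max(0, 4.7) = 4.7

Answer: 4.7000 16.3000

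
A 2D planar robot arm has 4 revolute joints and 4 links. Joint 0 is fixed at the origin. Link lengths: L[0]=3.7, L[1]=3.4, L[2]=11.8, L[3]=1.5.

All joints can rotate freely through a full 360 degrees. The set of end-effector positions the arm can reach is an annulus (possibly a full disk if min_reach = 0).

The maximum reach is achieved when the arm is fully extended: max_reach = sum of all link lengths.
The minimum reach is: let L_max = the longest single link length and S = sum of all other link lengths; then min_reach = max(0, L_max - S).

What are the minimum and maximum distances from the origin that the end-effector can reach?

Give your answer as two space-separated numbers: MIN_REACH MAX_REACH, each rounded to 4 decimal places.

Answer: 3.2000 20.4000

Derivation:
Link lengths: [3.7, 3.4, 11.8, 1.5]
max_reach = 3.7 + 3.4 + 11.8 + 1.5 = 20.4
L_max = max([3.7, 3.4, 11.8, 1.5]) = 11.8
S (sum of others) = 20.4 - 11.8 = 8.6
min_reach = max(0, 11.8 - 8.6) = max(0, 3.2) = 3.2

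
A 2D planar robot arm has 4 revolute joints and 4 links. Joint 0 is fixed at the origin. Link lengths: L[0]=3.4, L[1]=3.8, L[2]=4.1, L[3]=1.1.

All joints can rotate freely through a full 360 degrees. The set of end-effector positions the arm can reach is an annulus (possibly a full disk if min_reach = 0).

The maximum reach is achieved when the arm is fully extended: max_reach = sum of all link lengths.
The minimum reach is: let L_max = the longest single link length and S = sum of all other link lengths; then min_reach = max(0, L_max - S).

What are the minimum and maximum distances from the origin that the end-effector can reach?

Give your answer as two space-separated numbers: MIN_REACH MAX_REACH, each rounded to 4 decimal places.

Answer: 0.0000 12.4000

Derivation:
Link lengths: [3.4, 3.8, 4.1, 1.1]
max_reach = 3.4 + 3.8 + 4.1 + 1.1 = 12.4
L_max = max([3.4, 3.8, 4.1, 1.1]) = 4.1
S (sum of others) = 12.4 - 4.1 = 8.3
min_reach = max(0, 4.1 - 8.3) = max(0, -4.2) = 0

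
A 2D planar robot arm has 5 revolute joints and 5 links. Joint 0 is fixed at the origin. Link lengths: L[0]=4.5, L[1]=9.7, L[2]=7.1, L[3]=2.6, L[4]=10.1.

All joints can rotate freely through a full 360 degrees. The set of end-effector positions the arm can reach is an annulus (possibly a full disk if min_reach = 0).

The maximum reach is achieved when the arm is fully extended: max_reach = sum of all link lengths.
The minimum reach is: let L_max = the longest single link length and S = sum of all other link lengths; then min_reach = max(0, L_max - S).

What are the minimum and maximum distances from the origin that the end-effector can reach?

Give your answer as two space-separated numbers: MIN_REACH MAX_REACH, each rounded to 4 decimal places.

Link lengths: [4.5, 9.7, 7.1, 2.6, 10.1]
max_reach = 4.5 + 9.7 + 7.1 + 2.6 + 10.1 = 34
L_max = max([4.5, 9.7, 7.1, 2.6, 10.1]) = 10.1
S (sum of others) = 34 - 10.1 = 23.9
min_reach = max(0, 10.1 - 23.9) = max(0, -13.8) = 0

Answer: 0.0000 34.0000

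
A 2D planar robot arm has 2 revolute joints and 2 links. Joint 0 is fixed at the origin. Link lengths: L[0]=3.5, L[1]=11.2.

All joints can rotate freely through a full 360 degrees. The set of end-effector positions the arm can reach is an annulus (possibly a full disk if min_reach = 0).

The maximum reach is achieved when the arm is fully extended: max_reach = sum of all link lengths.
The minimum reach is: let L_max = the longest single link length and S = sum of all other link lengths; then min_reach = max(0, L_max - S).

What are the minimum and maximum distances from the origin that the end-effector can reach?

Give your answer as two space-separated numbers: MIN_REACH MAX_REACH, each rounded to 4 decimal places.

Link lengths: [3.5, 11.2]
max_reach = 3.5 + 11.2 = 14.7
L_max = max([3.5, 11.2]) = 11.2
S (sum of others) = 14.7 - 11.2 = 3.5
min_reach = max(0, 11.2 - 3.5) = max(0, 7.7) = 7.7

Answer: 7.7000 14.7000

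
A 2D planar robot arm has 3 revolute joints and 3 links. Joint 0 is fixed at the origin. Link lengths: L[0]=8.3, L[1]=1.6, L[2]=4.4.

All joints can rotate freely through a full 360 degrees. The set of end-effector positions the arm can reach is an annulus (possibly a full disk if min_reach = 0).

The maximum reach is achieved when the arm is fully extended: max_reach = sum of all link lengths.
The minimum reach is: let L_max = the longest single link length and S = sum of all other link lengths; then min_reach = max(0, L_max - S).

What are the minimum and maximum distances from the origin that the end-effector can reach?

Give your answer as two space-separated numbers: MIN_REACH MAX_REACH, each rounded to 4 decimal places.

Link lengths: [8.3, 1.6, 4.4]
max_reach = 8.3 + 1.6 + 4.4 = 14.3
L_max = max([8.3, 1.6, 4.4]) = 8.3
S (sum of others) = 14.3 - 8.3 = 6
min_reach = max(0, 8.3 - 6) = max(0, 2.3) = 2.3

Answer: 2.3000 14.3000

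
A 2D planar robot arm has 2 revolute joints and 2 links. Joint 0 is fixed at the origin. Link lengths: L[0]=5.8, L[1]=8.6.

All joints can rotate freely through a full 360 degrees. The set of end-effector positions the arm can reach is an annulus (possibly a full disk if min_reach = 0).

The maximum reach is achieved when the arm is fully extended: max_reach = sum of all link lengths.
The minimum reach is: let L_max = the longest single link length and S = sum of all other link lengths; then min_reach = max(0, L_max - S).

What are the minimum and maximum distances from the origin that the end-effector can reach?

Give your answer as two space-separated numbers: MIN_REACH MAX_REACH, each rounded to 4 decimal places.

Answer: 2.8000 14.4000

Derivation:
Link lengths: [5.8, 8.6]
max_reach = 5.8 + 8.6 = 14.4
L_max = max([5.8, 8.6]) = 8.6
S (sum of others) = 14.4 - 8.6 = 5.8
min_reach = max(0, 8.6 - 5.8) = max(0, 2.8) = 2.8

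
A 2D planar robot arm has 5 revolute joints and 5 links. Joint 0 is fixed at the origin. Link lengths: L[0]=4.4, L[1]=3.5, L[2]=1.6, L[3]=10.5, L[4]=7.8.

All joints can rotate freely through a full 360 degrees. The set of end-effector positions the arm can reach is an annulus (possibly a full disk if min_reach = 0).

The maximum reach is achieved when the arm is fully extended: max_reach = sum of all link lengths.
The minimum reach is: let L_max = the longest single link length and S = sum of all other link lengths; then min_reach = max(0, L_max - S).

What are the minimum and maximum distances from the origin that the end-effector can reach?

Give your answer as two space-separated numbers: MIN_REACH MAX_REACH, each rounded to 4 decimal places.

Answer: 0.0000 27.8000

Derivation:
Link lengths: [4.4, 3.5, 1.6, 10.5, 7.8]
max_reach = 4.4 + 3.5 + 1.6 + 10.5 + 7.8 = 27.8
L_max = max([4.4, 3.5, 1.6, 10.5, 7.8]) = 10.5
S (sum of others) = 27.8 - 10.5 = 17.3
min_reach = max(0, 10.5 - 17.3) = max(0, -6.8) = 0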